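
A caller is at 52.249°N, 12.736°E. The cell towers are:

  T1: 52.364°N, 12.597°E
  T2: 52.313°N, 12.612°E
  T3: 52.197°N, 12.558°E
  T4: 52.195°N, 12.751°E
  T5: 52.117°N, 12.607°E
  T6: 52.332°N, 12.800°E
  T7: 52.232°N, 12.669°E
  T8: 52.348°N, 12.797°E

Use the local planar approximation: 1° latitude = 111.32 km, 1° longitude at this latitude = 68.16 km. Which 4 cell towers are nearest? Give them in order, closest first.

T7, T4, T6, T2

Distances from 52.249°N, 12.736°E:
T1: 15.926 km
T2: 11.054 km
T3: 13.443 km
T4: 6.098 km
T5: 17.124 km
T6: 10.218 km
T7: 4.943 km
T8: 11.779 km
Sorted: T7 (4.943 km) < T4 (6.098 km) < T6 (10.218 km) < T2 (11.054 km) < T8 (11.779 km) < T3 (13.443 km) < …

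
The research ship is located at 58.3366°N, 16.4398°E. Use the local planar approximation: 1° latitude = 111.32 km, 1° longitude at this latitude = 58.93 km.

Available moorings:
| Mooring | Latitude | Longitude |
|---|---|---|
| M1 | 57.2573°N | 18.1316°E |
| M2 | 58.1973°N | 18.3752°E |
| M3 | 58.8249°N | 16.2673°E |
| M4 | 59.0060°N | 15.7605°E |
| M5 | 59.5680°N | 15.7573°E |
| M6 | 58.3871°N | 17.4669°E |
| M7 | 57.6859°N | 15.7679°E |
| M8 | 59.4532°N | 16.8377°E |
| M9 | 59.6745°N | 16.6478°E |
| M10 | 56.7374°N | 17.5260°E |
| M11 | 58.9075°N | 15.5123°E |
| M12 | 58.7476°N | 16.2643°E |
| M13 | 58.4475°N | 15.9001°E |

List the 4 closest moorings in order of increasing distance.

M13, M12, M3, M6

Distances from 58.3366°N, 16.4398°E:
M1: √((-1.0793·111.32)² + (1.6918·58.93)²) = √(14435.464048 + 9939.646141) = 156.1253 km
M2: √((-0.1393·111.32)² + (1.9354·58.93)²) = √(240.463203 + 13008.114638) = 115.1025 km
M3: √((0.4883·111.32)² + (-0.1725·58.93)²) = √(2954.743894 + 103.335865) = 55.2999 km
M4: √((0.6694·111.32)² + (-0.6793·58.93)²) = √(5552.873902 + 1602.492890) = 84.5894 km
M5: √((1.2314·111.32)² + (-0.6825·58.93)²) = √(18790.775064 + 1617.626279) = 142.8580 km
M6: √((0.0505·111.32)² + (1.0271·58.93)²) = √(31.603061 + 3663.518092) = 60.7875 km
M7: √((-0.6507·111.32)² + (-0.6719·58.93)²) = √(5246.963086 + 1567.769331) = 82.5514 km
M8: √((1.1166·111.32)² + (0.3979·58.93)²) = √(15450.468123 + 549.820287) = 126.4922 km
M9: √((1.3379·111.32)² + (0.2080·58.93)²) = √(22181.642565 + 150.244835) = 149.4386 km
M10: √((-1.5992·111.32)² + (1.0862·58.93)²) = √(31692.168590 + 4097.250143) = 189.1809 km
M11: √((0.5709·111.32)² + (-0.9275·58.93)²) = √(4038.931441 + 2987.450505) = 83.8235 km
M12: √((0.4110·111.32)² + (-0.1755·58.93)²) = √(2093.293086 + 106.961411) = 46.9069 km
M13: √((0.1109·111.32)² + (-0.5397·58.93)²) = √(152.408605 + 1011.527556) = 34.1165 km
Sorted: M13 (34.1165 km) < M12 (46.9069 km) < M3 (55.2999 km) < M6 (60.7875 km) < M7 (82.5514 km) < M11 (83.8235 km) < …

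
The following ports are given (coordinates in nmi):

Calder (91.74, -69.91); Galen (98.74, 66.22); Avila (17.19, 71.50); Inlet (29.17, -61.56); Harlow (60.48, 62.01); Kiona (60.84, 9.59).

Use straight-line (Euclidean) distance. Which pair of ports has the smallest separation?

Galen and Harlow

Pairwise distances:
Calder–Galen: 136.31 nmi
Calder–Avila: 159.86 nmi
Calder–Inlet: 63.12 nmi
Calder–Harlow: 135.57 nmi
Calder–Kiona: 85.29 nmi
Galen–Avila: 81.72 nmi
Galen–Inlet: 145.49 nmi
Galen–Harlow: 38.49 nmi
Galen–Kiona: 68.14 nmi
Avila–Inlet: 133.60 nmi
Avila–Harlow: 44.32 nmi
Avila–Kiona: 75.75 nmi
Inlet–Harlow: 127.47 nmi
Inlet–Kiona: 77.88 nmi
Harlow–Kiona: 52.42 nmi
Closest pair: Galen–Harlow at 38.49 nmi.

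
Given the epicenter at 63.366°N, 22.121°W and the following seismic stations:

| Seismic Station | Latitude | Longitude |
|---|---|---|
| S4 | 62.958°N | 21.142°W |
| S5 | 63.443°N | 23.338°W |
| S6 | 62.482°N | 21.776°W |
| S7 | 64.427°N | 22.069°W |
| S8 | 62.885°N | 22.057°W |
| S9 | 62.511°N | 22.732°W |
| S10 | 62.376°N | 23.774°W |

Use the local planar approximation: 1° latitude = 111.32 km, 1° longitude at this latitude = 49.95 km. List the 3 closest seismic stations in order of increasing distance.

Distances from 63.366°N, 22.121°W:
S4: √((-0.408·111.32)² + (0.979·49.95)²) = √(2062.84559 + 2391.31269) = 66.739 km
S5: √((0.077·111.32)² + (-1.217·49.95)²) = √(73.47301 + 3695.32076) = 61.391 km
S6: √((-0.884·111.32)² + (0.345·49.95)²) = √(9683.91403 + 296.96767) = 99.904 km
S7: √((1.061·111.32)² + (0.052·49.95)²) = √(13950.09493 + 6.74649) = 118.139 km
S8: √((-0.481·111.32)² + (0.064·49.95)²) = √(2867.05846 + 10.21953) = 53.640 km
S9: √((-0.855·111.32)² + (-0.611·49.95)²) = √(9058.96590 + 931.43683) = 99.952 km
S10: √((-0.990·111.32)² + (-1.653·49.95)²) = √(12145.53877 + 6817.36729) = 137.706 km
Sorted: S8 (53.640 km) < S5 (61.391 km) < S4 (66.739 km) < S6 (99.904 km) < S9 (99.952 km) < …

S8, S5, S4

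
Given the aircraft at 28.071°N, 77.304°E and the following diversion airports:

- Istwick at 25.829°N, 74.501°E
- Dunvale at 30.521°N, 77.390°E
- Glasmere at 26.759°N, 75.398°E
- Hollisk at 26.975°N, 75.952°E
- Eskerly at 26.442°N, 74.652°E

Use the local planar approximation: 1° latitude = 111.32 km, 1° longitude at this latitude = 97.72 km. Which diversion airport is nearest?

Distances from 28.071°N, 77.304°E:
Istwick: √((-2.242·111.32)² + (-2.803·97.72)²) = √(62289.89687 + 75026.22793) = 370.562 km
Dunvale: √((2.450·111.32)² + (0.086·97.72)²) = √(74383.83476 + 70.62587) = 272.863 km
Glasmere: √((-1.312·111.32)² + (-1.906·97.72)²) = √(21331.13997 + 34690.67172) = 236.689 km
Hollisk: √((-1.096·111.32)² + (-1.352·97.72)²) = √(14885.63973 + 17455.01795) = 179.835 km
Eskerly: √((-1.629·111.32)² + (-2.652·97.72)²) = √(32884.29715 + 67160.50546) = 316.299 km
Minimum: Hollisk at 179.835 km.

Hollisk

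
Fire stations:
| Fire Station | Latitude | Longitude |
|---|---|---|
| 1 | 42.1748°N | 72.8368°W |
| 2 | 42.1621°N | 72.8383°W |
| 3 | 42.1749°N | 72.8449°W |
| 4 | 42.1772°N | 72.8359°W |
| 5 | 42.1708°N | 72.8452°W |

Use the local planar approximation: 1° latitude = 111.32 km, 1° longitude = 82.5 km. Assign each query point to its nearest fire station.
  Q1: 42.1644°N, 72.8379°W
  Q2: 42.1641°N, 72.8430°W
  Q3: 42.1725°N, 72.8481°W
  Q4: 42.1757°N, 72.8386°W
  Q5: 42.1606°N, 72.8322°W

Q1 at 42.1644°N, 72.8379°W:
  1: √((0.0104·111.32)² + (0.0011·82.5)²) = √(1.340334 + 0.008236) = 1.1613 km
  2: √((-0.0023·111.32)² + (-0.0004·82.5)²) = √(0.065554 + 0.001089) = 0.2582 km
  3: √((0.0105·111.32)² + (-0.0070·82.5)²) = √(1.366234 + 0.333506) = 1.3037 km
  4: √((0.0128·111.32)² + (0.0020·82.5)²) = √(2.030329 + 0.027225) = 1.4344 km
  5: √((0.0064·111.32)² + (-0.0073·82.5)²) = √(0.507582 + 0.362705) = 0.9329 km
  → nearest: 2 (0.2582 km)
Q2 at 42.1641°N, 72.8430°W:
  1: √((0.0107·111.32)² + (0.0062·82.5)²) = √(1.418776 + 0.261632) = 1.2963 km
  2: √((-0.0020·111.32)² + (0.0047·82.5)²) = √(0.049569 + 0.150350) = 0.4471 km
  3: √((0.0108·111.32)² + (-0.0019·82.5)²) = √(1.445419 + 0.024571) = 1.2124 km
  4: √((0.0131·111.32)² + (0.0071·82.5)²) = √(2.126616 + 0.343103) = 1.5715 km
  5: √((0.0067·111.32)² + (-0.0022·82.5)²) = √(0.556283 + 0.032942) = 0.7676 km
  → nearest: 2 (0.4471 km)
Q3 at 42.1725°N, 72.8481°W:
  1: √((0.0023·111.32)² + (0.0113·82.5)²) = √(0.065554 + 0.869090) = 0.9668 km
  2: √((-0.0104·111.32)² + (0.0098·82.5)²) = √(1.340334 + 0.653672) = 1.4121 km
  3: √((0.0024·111.32)² + (0.0032·82.5)²) = √(0.071379 + 0.069696) = 0.3756 km
  4: √((0.0047·111.32)² + (0.0122·82.5)²) = √(0.273742 + 1.013042) = 1.1344 km
  5: √((-0.0017·111.32)² + (0.0029·82.5)²) = √(0.035813 + 0.057241) = 0.3050 km
  → nearest: 5 (0.3050 km)
Q4 at 42.1757°N, 72.8386°W:
  1: √((-0.0009·111.32)² + (0.0018·82.5)²) = √(0.010038 + 0.022052) = 0.1791 km
  2: √((-0.0136·111.32)² + (0.0003·82.5)²) = √(2.292051 + 0.000613) = 1.5142 km
  3: √((-0.0008·111.32)² + (-0.0063·82.5)²) = √(0.007931 + 0.270140) = 0.5273 km
  4: √((0.0015·111.32)² + (0.0027·82.5)²) = √(0.027882 + 0.049618) = 0.2784 km
  5: √((-0.0049·111.32)² + (-0.0066·82.5)²) = √(0.297535 + 0.296480) = 0.7707 km
  → nearest: 1 (0.1791 km)
Q5 at 42.1606°N, 72.8322°W:
  1: √((0.0142·111.32)² + (-0.0046·82.5)²) = √(2.498752 + 0.144020) = 1.6257 km
  2: √((0.0015·111.32)² + (-0.0061·82.5)²) = √(0.027882 + 0.253261) = 0.5302 km
  3: √((0.0143·111.32)² + (-0.0127·82.5)²) = √(2.534069 + 1.097780) = 1.9057 km
  4: √((0.0166·111.32)² + (-0.0037·82.5)²) = √(3.414779 + 0.093178) = 1.8730 km
  5: √((0.0102·111.32)² + (-0.0130·82.5)²) = √(1.289278 + 1.150256) = 1.5619 km
  → nearest: 2 (0.5302 km)

Q1→2; Q2→2; Q3→5; Q4→1; Q5→2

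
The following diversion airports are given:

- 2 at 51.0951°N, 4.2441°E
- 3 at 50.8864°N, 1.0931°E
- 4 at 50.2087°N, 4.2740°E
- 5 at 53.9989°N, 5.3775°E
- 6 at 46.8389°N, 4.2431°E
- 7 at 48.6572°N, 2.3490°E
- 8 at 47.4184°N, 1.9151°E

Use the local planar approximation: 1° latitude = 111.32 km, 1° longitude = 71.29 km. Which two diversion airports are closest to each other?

Pairwise distances:
2–3: 225.8330 km
2–4: 98.6971 km
2–5: 333.1964 km
2–6: 473.8002 km
2–7: 303.1557 km
2–8: 441.6853 km
3–4: 238.9862 km
3–5: 461.8888 km
3–6: 503.4283 km
3–7: 263.8122 km
3–8: 390.4800 km
4–5: 429.1963 km
4–6: 375.1326 km
4–7: 220.5963 km
4–8: 353.2170 km
5–6: 801.1434 km
5–7: 632.6199 km
5–8: 773.0097 km
6–7: 243.3193 km
6–8: 178.0598 km
7–8: 141.3299 km
Closest pair: 2–4 at 98.6971 km.

2 and 4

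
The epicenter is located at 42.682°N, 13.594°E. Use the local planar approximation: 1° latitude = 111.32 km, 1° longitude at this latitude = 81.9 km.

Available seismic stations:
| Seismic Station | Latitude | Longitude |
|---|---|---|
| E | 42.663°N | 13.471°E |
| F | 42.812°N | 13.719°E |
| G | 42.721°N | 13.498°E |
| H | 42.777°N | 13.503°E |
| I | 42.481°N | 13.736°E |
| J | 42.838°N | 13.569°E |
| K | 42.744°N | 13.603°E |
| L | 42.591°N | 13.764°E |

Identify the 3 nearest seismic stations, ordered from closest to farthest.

K, G, E

Distances from 42.682°N, 13.594°E:
E: √((-0.019·111.32)² + (-0.123·81.9)²) = √(4.47356 + 101.47943) = 10.293 km
F: √((0.130·111.32)² + (0.125·81.9)²) = √(209.42721 + 104.80641) = 17.727 km
G: √((0.039·111.32)² + (-0.096·81.9)²) = √(18.84845 + 61.81733) = 8.981 km
H: √((0.095·111.32)² + (-0.091·81.9)²) = √(111.83909 + 55.54572) = 12.938 km
I: √((-0.201·111.32)² + (0.142·81.9)²) = √(500.65495 + 135.25225) = 25.217 km
J: √((0.156·111.32)² + (-0.025·81.9)²) = √(301.57518 + 4.19226) = 17.486 km
K: √((0.062·111.32)² + (0.009·81.9)²) = √(47.63540 + 0.54332) = 6.941 km
L: √((-0.091·111.32)² + (0.170·81.9)²) = √(102.61933 + 193.84993) = 17.218 km
Sorted: K (6.941 km) < G (8.981 km) < E (10.293 km) < H (12.938 km) < L (17.218 km) < …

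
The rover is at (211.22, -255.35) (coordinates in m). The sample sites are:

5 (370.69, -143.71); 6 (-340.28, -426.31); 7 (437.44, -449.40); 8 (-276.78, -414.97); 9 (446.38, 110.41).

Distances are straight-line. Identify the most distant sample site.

Distances from (211.22, -255.35):
5: 194.66 m
6: 577.39 m
7: 298.05 m
8: 513.44 m
9: 434.83 m
Maximum: 6 at 577.39 m.

6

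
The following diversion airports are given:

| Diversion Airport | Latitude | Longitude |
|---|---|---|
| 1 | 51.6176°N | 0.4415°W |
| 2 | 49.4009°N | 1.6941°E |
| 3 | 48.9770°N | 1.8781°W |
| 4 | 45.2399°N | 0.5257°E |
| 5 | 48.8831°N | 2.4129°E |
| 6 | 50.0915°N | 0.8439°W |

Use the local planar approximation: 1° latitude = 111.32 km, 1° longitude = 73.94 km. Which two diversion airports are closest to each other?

2 and 5

Pairwise distances:
1–2: √((-2.2167·111.32)² + (2.1356·73.94)²) = √(60891.999884 + 24934.388210) = 292.9614 km
1–3: √((-2.6406·111.32)² + (-1.4366·73.94)²) = √(86407.538439 + 11283.156623) = 312.5551 km
1–4: √((-6.3777·111.32)² + (0.9672·73.94)²) = √(504051.102066 + 5114.362042) = 713.5583 km
1–5: √((-2.7345·111.32)² + (2.8544·73.94)²) = √(92662.123973 + 44543.932744) = 370.4134 km
1–6: √((-1.5261·111.32)² + (-0.4024·73.94)²) = √(28861.066801 + 885.268144) = 172.4713 km
2–3: √((-0.4239·111.32)² + (-3.5722·73.94)²) = √(2226.759062 + 69763.847608) = 268.3107 km
2–4: √((-4.1610·111.32)² + (-1.1684·73.94)²) = √(214556.574534 + 7463.490581) = 471.1901 km
2–5: √((-0.5178·111.32)² + (0.7188·73.94)²) = √(3322.542061 + 2824.717557) = 78.4045 km
2–6: √((0.6906·111.32)² + (-2.5380·73.94)²) = √(5910.164152 + 35216.170510) = 202.7963 km
3–4: √((-3.7371·111.32)² + (2.4038·73.94)²) = √(173067.624899 + 31590.431216) = 452.3915 km
3–5: √((-0.0939·111.32)² + (4.2910·73.94)²) = √(109.264122 + 100664.402834) = 317.4487 km
3–6: √((1.1145·111.32)² + (1.0342·73.94)²) = √(15392.407094 + 5847.469421) = 145.7391 km
4–5: √((3.6432·111.32)² + (1.8872·73.94)²) = √(164479.744188 + 19471.291038) = 428.8951 km
4–6: √((4.8516·111.32)² + (-1.3696·73.94)²) = √(291686.527378 + 10255.253192) = 549.4923 km
5–6: √((1.2084·111.32)² + (-3.2568·73.94)²) = √(18095.385036 + 57988.392688) = 275.8329 km
Closest pair: 2–5 at 78.4045 km.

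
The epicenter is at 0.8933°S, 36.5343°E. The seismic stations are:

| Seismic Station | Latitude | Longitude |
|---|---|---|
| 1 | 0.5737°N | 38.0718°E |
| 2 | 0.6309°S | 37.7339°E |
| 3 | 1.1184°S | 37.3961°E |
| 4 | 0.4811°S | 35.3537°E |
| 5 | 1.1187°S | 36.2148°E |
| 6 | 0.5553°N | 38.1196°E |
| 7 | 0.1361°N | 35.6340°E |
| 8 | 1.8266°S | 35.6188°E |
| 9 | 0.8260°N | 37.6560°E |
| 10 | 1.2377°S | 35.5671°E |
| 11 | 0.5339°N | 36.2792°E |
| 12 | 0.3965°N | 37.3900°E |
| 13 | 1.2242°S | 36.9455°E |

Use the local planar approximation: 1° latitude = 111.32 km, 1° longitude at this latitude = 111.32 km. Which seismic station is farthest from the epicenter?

Distances from 0.8933°S, 36.5343°E:
1: √((1.4670·111.32)² + (1.5375·111.32)²) = √(26668.993345 + 29293.862870) = 236.5647 km
2: √((0.2624·111.32)² + (1.1996·111.32)²) = √(853.245599 + 17832.790582) = 136.6969 km
3: √((-0.2251·111.32)² + (0.8618·111.32)²) = √(627.909979 + 9203.634742) = 99.1541 km
4: √((0.4122·111.32)² + (-1.1806·111.32)²) = √(2105.534540 + 17272.370813) = 139.2045 km
5: √((-0.2254·111.32)² + (-0.3195·111.32)²) = √(629.584777 + 1264.992994) = 43.5267 km
6: √((1.4486·111.32)² + (1.5853·111.32)²) = √(26004.191586 + 31143.635984) = 239.0561 km
7: √((1.0294·111.32)² + (-0.9003·111.32)²) = √(13131.511645 + 10044.328216) = 152.2361 km
8: √((-0.9333·111.32)² + (-0.9155·111.32)²) = √(10794.161882 + 10386.353329) = 145.5353 km
9: √((1.7193·111.32)² + (1.1217·111.32)²) = √(36631.079869 + 15591.928518) = 228.5235 km
10: √((-0.3444·111.32)² + (-0.9672·111.32)²) = √(1469.848863 + 11592.549821) = 114.2909 km
11: √((1.4272·111.32)² + (-0.2551·111.32)²) = √(25241.552872 + 806.431183) = 161.3939 km
12: √((1.2898·111.32)² + (0.8557·111.32)²) = √(20615.370318 + 9073.805365) = 172.3055 km
13: √((-0.3309·111.32)² + (0.4112·111.32)²) = √(1356.875278 + 2095.330850) = 58.7555 km
Maximum: 6 at 239.0561 km.

6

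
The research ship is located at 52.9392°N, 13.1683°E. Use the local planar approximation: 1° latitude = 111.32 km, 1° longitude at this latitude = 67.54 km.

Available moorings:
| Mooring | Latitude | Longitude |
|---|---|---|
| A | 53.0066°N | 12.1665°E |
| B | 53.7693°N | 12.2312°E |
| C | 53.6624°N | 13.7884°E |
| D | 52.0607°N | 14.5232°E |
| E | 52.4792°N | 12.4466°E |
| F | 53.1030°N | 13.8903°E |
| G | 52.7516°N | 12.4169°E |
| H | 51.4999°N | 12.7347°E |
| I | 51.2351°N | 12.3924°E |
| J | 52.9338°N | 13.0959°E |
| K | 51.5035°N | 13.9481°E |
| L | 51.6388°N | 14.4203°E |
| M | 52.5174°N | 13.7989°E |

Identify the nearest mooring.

J

Distances from 52.9392°N, 13.1683°E:
A: 68.0763 km
B: 112.0038 km
C: 90.7490 km
D: 133.9323 km
E: 70.6974 km
F: 52.0615 km
G: 54.8784 km
H: 162.8773 km
I: 196.8056 km
J: 4.9267 km
K: 168.2765 km
L: 167.6485 km
M: 63.3934 km
Minimum: J at 4.9267 km.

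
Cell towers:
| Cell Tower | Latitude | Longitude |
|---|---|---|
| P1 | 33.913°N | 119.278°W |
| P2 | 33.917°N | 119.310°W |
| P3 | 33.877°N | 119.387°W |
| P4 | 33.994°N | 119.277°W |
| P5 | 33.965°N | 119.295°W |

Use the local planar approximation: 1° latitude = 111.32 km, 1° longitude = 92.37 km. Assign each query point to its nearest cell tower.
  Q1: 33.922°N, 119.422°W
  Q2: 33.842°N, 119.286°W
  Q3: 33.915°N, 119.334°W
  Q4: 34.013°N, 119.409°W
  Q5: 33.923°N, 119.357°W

Q1 at 33.922°N, 119.422°W:
  P1: 13.339 km
  P2: 10.360 km
  P3: 5.962 km
  P4: 15.609 km
  P5: 12.670 km
  → nearest: P3 (5.962 km)
Q2 at 33.842°N, 119.286°W:
  P1: 7.938 km
  P2: 8.638 km
  P3: 10.110 km
  P4: 16.941 km
  P5: 13.718 km
  → nearest: P1 (7.938 km)
Q3 at 33.915°N, 119.334°W:
  P1: 5.178 km
  P2: 2.228 km
  P3: 6.470 km
  P4: 10.250 km
  P5: 6.630 km
  → nearest: P2 (2.228 km)
Q4 at 34.013°N, 119.409°W:
  P1: 16.442 km
  P2: 14.065 km
  P3: 15.275 km
  P4: 12.375 km
  P5: 11.808 km
  → nearest: P5 (11.808 km)
Q5 at 33.923°N, 119.357°W:
  P1: 7.382 km
  P2: 4.392 km
  P3: 5.822 km
  P4: 10.820 km
  P5: 7.393 km
  → nearest: P2 (4.392 km)

Q1→P3; Q2→P1; Q3→P2; Q4→P5; Q5→P2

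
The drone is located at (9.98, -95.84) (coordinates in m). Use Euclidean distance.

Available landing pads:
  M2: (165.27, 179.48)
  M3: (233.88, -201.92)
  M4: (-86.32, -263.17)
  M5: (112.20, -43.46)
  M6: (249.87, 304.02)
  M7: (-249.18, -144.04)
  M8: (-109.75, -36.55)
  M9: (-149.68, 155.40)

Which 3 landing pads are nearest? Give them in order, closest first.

M5, M8, M4

Distances from (9.98, -95.84):
M2: √((155.29)² + (275.32)²) = √(24114.9841 + 75801.1024) = 316.10 m
M3: √((223.90)² + (-106.08)²) = √(50131.2100 + 11252.9664) = 247.76 m
M4: √((-96.30)² + (-167.33)²) = √(9273.6900 + 27999.3289) = 193.06 m
M5: √((102.22)² + (52.38)²) = √(10448.9284 + 2743.6644) = 114.86 m
M6: √((239.89)² + (399.86)²) = √(57547.2121 + 159888.0196) = 466.30 m
M7: √((-259.16)² + (-48.20)²) = √(67163.9056 + 2323.2400) = 263.60 m
M8: √((-119.73)² + (59.29)²) = √(14335.2729 + 3515.3041) = 133.61 m
M9: √((-159.66)² + (251.24)²) = √(25491.3156 + 63121.5376) = 297.68 m
Sorted: M5 (114.86 m) < M8 (133.61 m) < M4 (193.06 m) < M3 (247.76 m) < M7 (263.60 m) < …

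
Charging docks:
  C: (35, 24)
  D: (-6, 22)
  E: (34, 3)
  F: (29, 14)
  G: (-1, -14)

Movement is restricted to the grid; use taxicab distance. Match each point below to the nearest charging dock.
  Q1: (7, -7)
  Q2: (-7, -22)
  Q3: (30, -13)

Q1→G; Q2→G; Q3→E

Q1 at (7, -7):
  C: |28| + |31| = 28 + 31 = 59
  D: |-13| + |29| = 13 + 29 = 42
  E: |27| + |10| = 27 + 10 = 37
  F: |22| + |21| = 22 + 21 = 43
  G: |-8| + |-7| = 8 + 7 = 15
  → nearest: G (15)
Q2 at (-7, -22):
  C: |42| + |46| = 42 + 46 = 88
  D: |1| + |44| = 1 + 44 = 45
  E: |41| + |25| = 41 + 25 = 66
  F: |36| + |36| = 36 + 36 = 72
  G: |6| + |8| = 6 + 8 = 14
  → nearest: G (14)
Q3 at (30, -13):
  C: |5| + |37| = 5 + 37 = 42
  D: |-36| + |35| = 36 + 35 = 71
  E: |4| + |16| = 4 + 16 = 20
  F: |-1| + |27| = 1 + 27 = 28
  G: |-31| + |-1| = 31 + 1 = 32
  → nearest: E (20)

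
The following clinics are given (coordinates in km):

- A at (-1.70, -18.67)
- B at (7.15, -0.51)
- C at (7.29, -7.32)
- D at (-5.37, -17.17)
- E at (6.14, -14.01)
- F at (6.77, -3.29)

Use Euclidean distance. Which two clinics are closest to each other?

Pairwise distances:
B–F: 2.81 km
A–D: 3.96 km
C–F: 4.06 km
C–E: 6.79 km
B–C: 6.81 km
A–E: 9.12 km
E–F: 10.74 km
D–E: 11.94 km
B–E: 13.54 km
A–C: 14.48 km
C–D: 16.04 km
A–F: 17.56 km
D–F: 18.44 km
A–B: 20.20 km
B–D: 20.84 km
Closest pair: B–F at 2.81 km.

B and F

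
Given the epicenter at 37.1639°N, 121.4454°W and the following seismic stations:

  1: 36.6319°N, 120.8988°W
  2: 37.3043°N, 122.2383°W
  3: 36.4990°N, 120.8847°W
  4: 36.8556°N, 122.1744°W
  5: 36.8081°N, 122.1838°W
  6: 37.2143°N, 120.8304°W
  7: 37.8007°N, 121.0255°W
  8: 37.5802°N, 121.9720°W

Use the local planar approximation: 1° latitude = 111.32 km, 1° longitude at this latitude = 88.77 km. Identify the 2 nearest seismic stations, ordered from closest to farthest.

Distances from 37.1639°N, 121.4454°W:
1: 76.5613 km
2: 72.1001 km
3: 89.1956 km
4: 73.2508 km
5: 76.5851 km
6: 54.8811 km
7: 80.0911 km
8: 65.8243 km
Sorted: 6 (54.8811 km) < 8 (65.8243 km) < 2 (72.1001 km) < 4 (73.2508 km) < …

6, 8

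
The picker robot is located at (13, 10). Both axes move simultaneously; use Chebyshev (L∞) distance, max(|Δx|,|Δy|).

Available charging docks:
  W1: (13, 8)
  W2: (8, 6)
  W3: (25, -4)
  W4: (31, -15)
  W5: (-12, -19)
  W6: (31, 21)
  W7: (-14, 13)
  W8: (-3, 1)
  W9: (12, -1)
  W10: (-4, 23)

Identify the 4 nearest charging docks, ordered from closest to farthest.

Distances from (13, 10):
W1: max(|0|, |-2|) = 2
W2: max(|-5|, |-4|) = 5
W3: max(|12|, |-14|) = 14
W4: max(|18|, |-25|) = 25
W5: max(|-25|, |-29|) = 29
W6: max(|18|, |11|) = 18
W7: max(|-27|, |3|) = 27
W8: max(|-16|, |-9|) = 16
W9: max(|-1|, |-11|) = 11
W10: max(|-17|, |13|) = 17
Sorted: W1 (2) < W2 (5) < W9 (11) < W3 (14) < W8 (16) < W10 (17) < …

W1, W2, W9, W3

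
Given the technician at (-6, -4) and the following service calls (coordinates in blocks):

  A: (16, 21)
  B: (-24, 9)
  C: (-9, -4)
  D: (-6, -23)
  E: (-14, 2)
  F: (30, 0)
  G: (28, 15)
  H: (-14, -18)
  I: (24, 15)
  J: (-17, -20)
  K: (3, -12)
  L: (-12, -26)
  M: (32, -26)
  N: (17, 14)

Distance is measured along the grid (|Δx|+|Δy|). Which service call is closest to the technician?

C

Distances from (-6, -4):
A: 47 blocks
B: 31 blocks
C: 3 blocks
D: 19 blocks
E: 14 blocks
F: 40 blocks
G: 53 blocks
H: 22 blocks
I: 49 blocks
J: 27 blocks
K: 17 blocks
L: 28 blocks
M: 60 blocks
N: 41 blocks
Minimum: C at 3 blocks.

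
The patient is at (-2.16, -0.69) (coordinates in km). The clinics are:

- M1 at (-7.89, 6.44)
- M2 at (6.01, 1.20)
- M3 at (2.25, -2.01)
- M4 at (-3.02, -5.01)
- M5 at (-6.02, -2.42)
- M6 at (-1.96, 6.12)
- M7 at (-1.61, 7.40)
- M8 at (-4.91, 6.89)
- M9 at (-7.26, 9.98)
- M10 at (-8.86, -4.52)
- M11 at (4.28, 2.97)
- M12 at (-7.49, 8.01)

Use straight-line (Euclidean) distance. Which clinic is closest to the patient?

M5

Distances from (-2.16, -0.69):
M1: 9.15 km
M2: 8.39 km
M3: 4.60 km
M4: 4.40 km
M5: 4.23 km
M6: 6.81 km
M7: 8.11 km
M8: 8.06 km
M9: 11.83 km
M10: 7.72 km
M11: 7.41 km
M12: 10.20 km
Minimum: M5 at 4.23 km.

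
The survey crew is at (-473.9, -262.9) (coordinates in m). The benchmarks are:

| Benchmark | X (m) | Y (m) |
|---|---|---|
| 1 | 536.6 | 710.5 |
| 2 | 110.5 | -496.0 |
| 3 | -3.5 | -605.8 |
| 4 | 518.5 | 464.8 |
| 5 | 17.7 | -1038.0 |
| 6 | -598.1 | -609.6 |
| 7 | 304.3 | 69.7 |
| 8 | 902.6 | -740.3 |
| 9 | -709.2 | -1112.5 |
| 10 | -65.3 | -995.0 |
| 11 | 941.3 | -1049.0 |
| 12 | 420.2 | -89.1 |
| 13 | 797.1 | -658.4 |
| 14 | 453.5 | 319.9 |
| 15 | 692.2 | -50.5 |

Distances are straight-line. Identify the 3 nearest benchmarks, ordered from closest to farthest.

Distances from (-473.9, -262.9):
1: 1403.1 m
2: 629.2 m
3: 582.1 m
4: 1230.6 m
5: 917.9 m
6: 368.3 m
7: 846.3 m
8: 1456.9 m
9: 881.6 m
10: 838.4 m
11: 1618.9 m
12: 910.8 m
13: 1331.1 m
14: 1095.3 m
15: 1185.3 m
Sorted: 6 (368.3 m) < 3 (582.1 m) < 2 (629.2 m) < 10 (838.4 m) < 7 (846.3 m) < …

6, 3, 2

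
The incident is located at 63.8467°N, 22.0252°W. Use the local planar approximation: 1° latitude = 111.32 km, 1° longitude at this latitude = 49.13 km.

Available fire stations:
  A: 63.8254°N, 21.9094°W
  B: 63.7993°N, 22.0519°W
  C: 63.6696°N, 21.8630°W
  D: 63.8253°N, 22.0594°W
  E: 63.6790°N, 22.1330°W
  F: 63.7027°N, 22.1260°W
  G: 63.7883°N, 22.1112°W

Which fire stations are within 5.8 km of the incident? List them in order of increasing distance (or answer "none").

D, B

Distances from 63.8467°N, 22.0252°W:
A: 6.1636 km
B: 5.4372 km
C: 21.2644 km
D: 2.9152 km
E: 19.4051 km
F: 16.7776 km
G: 7.7535 km
Threshold 5.8 km: D (2.9152 km), B (5.4372 km) are within range.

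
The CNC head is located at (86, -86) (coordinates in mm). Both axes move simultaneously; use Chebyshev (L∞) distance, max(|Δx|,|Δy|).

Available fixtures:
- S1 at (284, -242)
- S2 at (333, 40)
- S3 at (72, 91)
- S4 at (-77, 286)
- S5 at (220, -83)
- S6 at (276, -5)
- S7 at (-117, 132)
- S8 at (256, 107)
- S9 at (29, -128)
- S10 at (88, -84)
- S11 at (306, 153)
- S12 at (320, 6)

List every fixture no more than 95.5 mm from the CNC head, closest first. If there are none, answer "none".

Distances from (86, -86):
S1: max(|198|, |-156|) = 198 mm
S2: max(|247|, |126|) = 247 mm
S3: max(|-14|, |177|) = 177 mm
S4: max(|-163|, |372|) = 372 mm
S5: max(|134|, |3|) = 134 mm
S6: max(|190|, |81|) = 190 mm
S7: max(|-203|, |218|) = 218 mm
S8: max(|170|, |193|) = 193 mm
S9: max(|-57|, |-42|) = 57 mm
S10: max(|2|, |2|) = 2 mm
S11: max(|220|, |239|) = 239 mm
S12: max(|234|, |92|) = 234 mm
Threshold 95.5 mm: S10 (2 mm), S9 (57 mm) are within range.

S10, S9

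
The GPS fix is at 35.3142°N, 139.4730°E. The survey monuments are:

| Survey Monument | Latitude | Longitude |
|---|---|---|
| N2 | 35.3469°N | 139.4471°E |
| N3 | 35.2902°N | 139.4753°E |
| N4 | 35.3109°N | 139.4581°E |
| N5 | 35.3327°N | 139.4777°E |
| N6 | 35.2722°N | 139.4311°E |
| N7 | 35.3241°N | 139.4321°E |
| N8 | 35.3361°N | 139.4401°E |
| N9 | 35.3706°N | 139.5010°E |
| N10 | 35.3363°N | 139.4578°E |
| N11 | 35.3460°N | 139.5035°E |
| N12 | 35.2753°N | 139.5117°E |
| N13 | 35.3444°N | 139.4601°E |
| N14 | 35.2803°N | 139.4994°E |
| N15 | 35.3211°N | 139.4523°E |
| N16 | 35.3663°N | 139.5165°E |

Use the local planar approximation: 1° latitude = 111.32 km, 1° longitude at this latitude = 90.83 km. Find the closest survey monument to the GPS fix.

Distances from 35.3142°N, 139.4730°E:
N2: √((0.0327·111.32)² + (-0.0259·90.83)²) = √(13.250794 + 5.534242) = 4.3342 km
N3: √((-0.0240·111.32)² + (0.0023·90.83)²) = √(7.137874 + 0.043643) = 2.6798 km
N4: √((-0.0033·111.32)² + (-0.0149·90.83)²) = √(0.134950 + 1.831602) = 1.4023 km
N5: √((0.0185·111.32)² + (0.0047·90.83)²) = √(4.241211 + 0.182244) = 2.1032 km
N6: √((-0.0420·111.32)² + (-0.0419·90.83)²) = √(21.859739 + 14.483939) = 6.0286 km
N7: √((0.0099·111.32)² + (-0.0409·90.83)²) = √(1.214554 + 13.800831) = 3.8750 km
N8: √((0.0219·111.32)² + (-0.0329·90.83)²) = √(5.943395 + 8.929979) = 3.8566 km
N9: √((0.0564·111.32)² + (0.0280·90.83)²) = √(39.418909 + 6.468070) = 6.7740 km
N10: √((0.0221·111.32)² + (-0.0152·90.83)²) = √(6.052446 + 1.906101) = 2.8211 km
N11: √((0.0318·111.32)² + (0.0305·90.83)²) = √(12.531430 + 7.674645) = 4.4951 km
N12: √((-0.0389·111.32)² + (0.0387·90.83)²) = √(18.751914 + 12.356076) = 5.5775 km
N13: √((0.0302·111.32)² + (-0.0129·90.83)²) = √(11.302130 + 1.372897) = 3.5602 km
N14: √((-0.0339·111.32)² + (0.0264·90.83)²) = √(14.241174 + 5.749982) = 4.4711 km
N15: √((0.0069·111.32)² + (-0.0207·90.83)²) = √(0.589990 + 3.535081) = 2.0310 km
N16: √((0.0521·111.32)² + (0.0435·90.83)²) = √(33.637355 + 15.611231) = 7.0177 km
Minimum: N4 at 1.4023 km.

N4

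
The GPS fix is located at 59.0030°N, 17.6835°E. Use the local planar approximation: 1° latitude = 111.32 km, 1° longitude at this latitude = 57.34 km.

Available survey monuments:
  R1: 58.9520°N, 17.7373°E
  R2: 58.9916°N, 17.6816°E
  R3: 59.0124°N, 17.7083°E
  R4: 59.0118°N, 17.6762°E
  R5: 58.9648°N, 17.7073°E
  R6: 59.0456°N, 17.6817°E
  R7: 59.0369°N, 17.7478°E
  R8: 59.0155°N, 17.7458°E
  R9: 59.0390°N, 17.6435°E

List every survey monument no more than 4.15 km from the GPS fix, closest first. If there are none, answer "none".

Distances from 59.0030°N, 17.6835°E:
R1: √((-0.0510·111.32)² + (0.0538·57.34)²) = √(32.231962 + 9.516559) = 6.4613 km
R2: √((-0.0114·111.32)² + (-0.0019·57.34)²) = √(1.610483 + 0.011869) = 1.2737 km
R3: √((0.0094·111.32)² + (0.0248·57.34)²) = √(1.094970 + 2.022175) = 1.7655 km
R4: √((0.0088·111.32)² + (-0.0073·57.34)²) = √(0.959648 + 0.175211) = 1.0653 km
R5: √((-0.0382·111.32)² + (0.0238·57.34)²) = √(18.083110 + 1.862384) = 4.4660 km
R6: √((0.0426·111.32)² + (-0.0018·57.34)²) = √(22.488764 + 0.010653) = 4.7434 km
R7: √((0.0339·111.32)² + (0.0643·57.34)²) = √(14.241174 + 13.593689) = 5.2759 km
R8: √((0.0125·111.32)² + (0.0623·57.34)²) = √(1.936272 + 12.761199) = 3.8337 km
R9: √((0.0360·111.32)² + (-0.0400·57.34)²) = √(16.060217 + 5.260601) = 4.6174 km
Threshold 4.15 km: R4 (1.0653 km), R2 (1.2737 km), R3 (1.7655 km), R8 (3.8337 km) are within range.

R4, R2, R3, R8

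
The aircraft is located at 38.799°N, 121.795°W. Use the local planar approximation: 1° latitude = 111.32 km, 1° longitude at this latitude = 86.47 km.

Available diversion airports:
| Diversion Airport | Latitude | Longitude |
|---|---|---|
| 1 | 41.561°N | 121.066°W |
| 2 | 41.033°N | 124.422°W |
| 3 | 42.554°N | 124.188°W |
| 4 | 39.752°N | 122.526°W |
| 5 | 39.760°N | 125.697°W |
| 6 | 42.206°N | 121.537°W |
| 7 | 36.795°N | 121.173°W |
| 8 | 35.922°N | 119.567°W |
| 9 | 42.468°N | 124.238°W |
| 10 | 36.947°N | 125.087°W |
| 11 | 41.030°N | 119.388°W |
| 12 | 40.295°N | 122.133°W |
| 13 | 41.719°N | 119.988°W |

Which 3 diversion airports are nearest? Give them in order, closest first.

4, 12, 7

Distances from 38.799°N, 121.795°W:
1: √((2.762·111.32)² + (0.729·86.47)²) = √(94535.24277 + 3973.61672) = 313.861 km
2: √((2.234·111.32)² + (-2.627·86.47)²) = √(61846.15904 + 51600.16181) = 336.818 km
3: √((3.755·111.32)² + (-2.393·86.47)²) = √(174729.51764 + 42817.00791) = 466.419 km
4: √((0.953·111.32)² + (-0.731·86.47)²) = √(11254.65526 + 3995.44974) = 123.491 km
5: √((0.961·111.32)² + (-3.902·86.47)²) = √(11444.40374 + 113842.76835) = 353.959 km
6: √((3.407·111.32)² + (0.258·86.47)²) = √(143843.63934 + 497.70308) = 379.923 km
7: √((-2.004·111.32)² + (0.622·86.47)²) = √(49767.04215 + 2892.75523) = 229.477 km
8: √((-2.877·111.32)² + (2.228·86.47)²) = √(102571.36123 + 37116.01067) = 373.748 km
9: √((3.669·111.32)² + (-2.443·86.47)²) = √(166817.58084 + 44624.96124) = 459.829 km
10: √((-1.852·111.32)² + (-3.292·86.47)²) = √(42503.85879 + 81030.88292) = 351.475 km
11: √((2.231·111.32)² + (2.407·86.47)²) = √(61680.16629 + 43319.46641) = 324.036 km
12: √((1.496·111.32)² + (-0.338·86.47)²) = √(27733.81297 + 854.20935) = 169.080 km
13: √((2.920·111.32)² + (1.807·86.47)²) = √(105660.36296 + 24414.46563) = 360.659 km
Sorted: 4 (123.491 km) < 12 (169.080 km) < 7 (229.477 km) < 1 (313.861 km) < 11 (324.036 km) < …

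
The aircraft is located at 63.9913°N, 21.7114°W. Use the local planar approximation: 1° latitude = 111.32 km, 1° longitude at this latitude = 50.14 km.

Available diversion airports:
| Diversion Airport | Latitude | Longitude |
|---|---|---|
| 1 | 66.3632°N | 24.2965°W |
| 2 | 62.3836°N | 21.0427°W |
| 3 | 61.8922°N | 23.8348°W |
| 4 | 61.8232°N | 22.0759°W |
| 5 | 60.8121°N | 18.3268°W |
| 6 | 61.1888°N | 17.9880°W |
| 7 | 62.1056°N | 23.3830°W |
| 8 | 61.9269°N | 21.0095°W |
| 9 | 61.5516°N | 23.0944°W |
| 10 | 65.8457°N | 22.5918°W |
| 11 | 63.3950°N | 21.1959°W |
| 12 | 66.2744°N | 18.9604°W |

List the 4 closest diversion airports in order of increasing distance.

11, 2, 10, 7

Distances from 63.9913°N, 21.7114°W:
1: 294.1388 km
2: 182.0828 km
3: 256.7836 km
4: 242.0439 km
5: 392.4929 km
6: 363.5679 km
7: 226.0300 km
8: 232.4882 km
9: 280.3003 km
10: 211.0988 km
11: 71.2348 km
12: 289.1725 km
Sorted: 11 (71.2348 km) < 2 (182.0828 km) < 10 (211.0988 km) < 7 (226.0300 km) < 8 (232.4882 km) < 4 (242.0439 km) < …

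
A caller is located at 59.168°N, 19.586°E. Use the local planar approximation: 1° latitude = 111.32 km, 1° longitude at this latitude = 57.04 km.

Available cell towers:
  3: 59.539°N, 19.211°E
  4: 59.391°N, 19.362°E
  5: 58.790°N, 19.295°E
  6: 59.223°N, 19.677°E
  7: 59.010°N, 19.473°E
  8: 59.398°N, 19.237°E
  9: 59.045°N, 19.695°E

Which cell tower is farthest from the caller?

Distances from 59.168°N, 19.586°E:
3: 46.510 km
4: 27.920 km
5: 45.234 km
6: 8.027 km
7: 18.732 km
8: 32.432 km
9: 15.038 km
Maximum: 3 at 46.510 km.

3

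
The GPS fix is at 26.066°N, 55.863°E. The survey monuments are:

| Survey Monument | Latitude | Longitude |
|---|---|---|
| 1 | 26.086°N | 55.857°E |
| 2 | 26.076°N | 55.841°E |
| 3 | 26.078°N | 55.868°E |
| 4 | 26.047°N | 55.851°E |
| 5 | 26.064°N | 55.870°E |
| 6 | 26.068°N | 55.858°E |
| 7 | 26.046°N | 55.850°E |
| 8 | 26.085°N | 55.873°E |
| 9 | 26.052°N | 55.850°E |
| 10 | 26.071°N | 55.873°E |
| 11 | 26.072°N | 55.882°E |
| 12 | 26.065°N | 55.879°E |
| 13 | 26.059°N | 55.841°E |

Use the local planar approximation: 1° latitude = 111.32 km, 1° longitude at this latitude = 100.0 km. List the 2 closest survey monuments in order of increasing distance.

Distances from 26.066°N, 55.863°E:
1: 2.306 km
2: 2.466 km
3: 1.426 km
4: 2.432 km
5: 0.735 km
6: 0.547 km
7: 2.578 km
8: 2.340 km
9: 2.029 km
10: 1.144 km
11: 2.014 km
12: 1.604 km
13: 2.334 km
Sorted: 6 (0.547 km) < 5 (0.735 km) < 10 (1.144 km) < 3 (1.426 km) < …

6, 5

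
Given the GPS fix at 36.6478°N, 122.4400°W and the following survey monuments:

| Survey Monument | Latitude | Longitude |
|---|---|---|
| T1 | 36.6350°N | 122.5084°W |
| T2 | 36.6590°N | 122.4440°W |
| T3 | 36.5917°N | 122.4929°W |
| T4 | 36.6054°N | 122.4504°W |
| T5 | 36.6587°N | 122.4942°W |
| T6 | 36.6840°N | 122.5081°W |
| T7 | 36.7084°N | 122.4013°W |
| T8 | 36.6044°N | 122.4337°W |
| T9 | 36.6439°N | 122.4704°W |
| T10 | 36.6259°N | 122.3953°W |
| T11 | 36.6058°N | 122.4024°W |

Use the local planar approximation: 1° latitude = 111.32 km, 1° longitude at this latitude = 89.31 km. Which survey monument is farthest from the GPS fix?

T3

Distances from 36.6478°N, 122.4400°W:
T1: √((-0.0128·111.32)² + (-0.0684·89.31)²) = √(2.030329 + 37.317486) = 6.2728 km
T2: √((0.0112·111.32)² + (-0.0040·89.31)²) = √(1.554470 + 0.127620) = 1.2970 km
T3: √((-0.0561·111.32)² + (-0.0529·89.31)²) = √(39.000674 + 22.320891) = 7.8308 km
T4: √((-0.0424·111.32)² + (-0.0104·89.31)²) = √(22.278098 + 0.862714) = 4.8105 km
T5: √((0.0109·111.32)² + (-0.0542·89.31)²) = √(1.472310 + 23.431428) = 4.9904 km
T6: √((0.0362·111.32)² + (-0.0681·89.31)²) = √(16.239159 + 36.990858) = 7.2959 km
T7: √((0.0606·111.32)² + (0.0387·89.31)²) = √(45.508408 + 11.945989) = 7.5799 km
T8: √((-0.0434·111.32)² + (0.0063·89.31)²) = √(23.341344 + 0.316578) = 4.8639 km
T9: √((-0.0039·111.32)² + (-0.0304·89.31)²) = √(0.188484 + 7.371355) = 2.7495 km
T10: √((-0.0219·111.32)² + (0.0447·89.31)²) = √(5.943395 + 15.937318) = 4.6777 km
T11: √((-0.0420·111.32)² + (0.0376·89.31)²) = √(21.859739 + 11.276540) = 5.7564 km
Maximum: T3 at 7.8308 km.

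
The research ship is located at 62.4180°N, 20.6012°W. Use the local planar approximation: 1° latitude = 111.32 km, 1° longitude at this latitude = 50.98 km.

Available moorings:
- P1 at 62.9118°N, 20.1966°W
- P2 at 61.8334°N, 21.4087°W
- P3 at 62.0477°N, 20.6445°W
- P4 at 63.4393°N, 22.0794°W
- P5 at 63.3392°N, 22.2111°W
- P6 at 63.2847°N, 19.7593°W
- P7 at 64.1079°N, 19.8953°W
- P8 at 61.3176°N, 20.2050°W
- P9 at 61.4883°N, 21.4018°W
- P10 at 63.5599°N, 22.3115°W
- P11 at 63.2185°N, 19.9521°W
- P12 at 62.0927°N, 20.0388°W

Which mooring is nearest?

Distances from 62.4180°N, 20.6012°W:
P1: 58.7123 km
P2: 77.0050 km
P3: 41.2809 km
P4: 136.3987 km
P5: 131.3469 km
P6: 105.5970 km
P7: 191.5308 km
P8: 124.1506 km
P9: 111.2514 km
P10: 154.1455 km
P11: 95.0574 km
P12: 46.1884 km
Minimum: P3 at 41.2809 km.

P3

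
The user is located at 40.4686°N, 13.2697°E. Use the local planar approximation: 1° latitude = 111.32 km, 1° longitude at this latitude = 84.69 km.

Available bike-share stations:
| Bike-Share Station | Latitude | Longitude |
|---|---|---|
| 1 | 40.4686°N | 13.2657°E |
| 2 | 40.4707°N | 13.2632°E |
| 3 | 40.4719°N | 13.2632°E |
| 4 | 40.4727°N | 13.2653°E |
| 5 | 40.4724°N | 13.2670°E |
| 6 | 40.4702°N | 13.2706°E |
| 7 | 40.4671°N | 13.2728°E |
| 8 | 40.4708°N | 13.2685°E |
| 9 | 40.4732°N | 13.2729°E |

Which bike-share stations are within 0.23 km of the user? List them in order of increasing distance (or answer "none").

Distances from 40.4686°N, 13.2697°E:
1: √((0.0000·111.32)² + (-0.0040·84.69)²) = √(0.000000 + 0.114758) = 0.3388 km
2: √((0.0021·111.32)² + (-0.0065·84.69)²) = √(0.054649 + 0.303034) = 0.5981 km
3: √((0.0033·111.32)² + (-0.0065·84.69)²) = √(0.134950 + 0.303034) = 0.6618 km
4: √((0.0041·111.32)² + (-0.0044·84.69)²) = √(0.208312 + 0.138858) = 0.5892 km
5: √((0.0038·111.32)² + (-0.0027·84.69)²) = √(0.178943 + 0.052287) = 0.4809 km
6: √((0.0016·111.32)² + (0.0009·84.69)²) = √(0.031724 + 0.005810) = 0.1937 km
7: √((-0.0015·111.32)² + (0.0031·84.69)²) = √(0.027882 + 0.068927) = 0.3111 km
8: √((0.0022·111.32)² + (-0.0012·84.69)²) = √(0.059978 + 0.010328) = 0.2652 km
9: √((0.0046·111.32)² + (0.0032·84.69)²) = √(0.262218 + 0.073445) = 0.5794 km
Threshold 0.23 km: 6 (0.1937 km) is within range.

6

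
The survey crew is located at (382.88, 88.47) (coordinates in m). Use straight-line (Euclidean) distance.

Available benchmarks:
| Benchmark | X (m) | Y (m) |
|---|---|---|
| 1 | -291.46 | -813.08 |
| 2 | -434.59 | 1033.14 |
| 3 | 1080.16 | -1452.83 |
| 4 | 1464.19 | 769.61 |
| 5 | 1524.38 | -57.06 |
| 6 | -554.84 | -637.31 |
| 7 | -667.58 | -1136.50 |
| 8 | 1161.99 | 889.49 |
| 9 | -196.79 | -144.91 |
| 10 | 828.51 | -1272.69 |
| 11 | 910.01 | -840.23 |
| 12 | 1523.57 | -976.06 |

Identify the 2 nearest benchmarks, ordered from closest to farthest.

Distances from (382.88, 88.47):
1: √((-674.34)² + (-901.55)²) = √(454734.4356 + 812792.4025) = 1125.84 m
2: √((-817.47)² + (944.67)²) = √(668257.2009 + 892401.4089) = 1249.26 m
3: √((697.28)² + (-1541.30)²) = √(486199.3984 + 2375605.6900) = 1691.69 m
4: √((1081.31)² + (681.14)²) = √(1169231.3161 + 463951.6996) = 1277.96 m
5: √((1141.50)² + (-145.53)²) = √(1303022.2500 + 21178.9809) = 1150.74 m
6: √((-937.72)² + (-725.78)²) = √(879318.7984 + 526756.6084) = 1185.78 m
7: √((-1050.46)² + (-1224.97)²) = √(1103466.2116 + 1500551.5009) = 1613.70 m
8: √((779.11)² + (801.02)²) = √(607012.3921 + 641633.0404) = 1117.43 m
9: √((-579.67)² + (-233.38)²) = √(336017.3089 + 54466.2244) = 624.89 m
10: √((445.63)² + (-1361.16)²) = √(198586.0969 + 1852756.5456) = 1432.25 m
11: √((527.13)² + (-928.70)²) = √(277866.0369 + 862483.6900) = 1067.87 m
12: √((1140.69)² + (-1064.53)²) = √(1301173.6761 + 1133224.1209) = 1560.26 m
Sorted: 9 (624.89 m) < 11 (1067.87 m) < 8 (1117.43 m) < 1 (1125.84 m) < …

9, 11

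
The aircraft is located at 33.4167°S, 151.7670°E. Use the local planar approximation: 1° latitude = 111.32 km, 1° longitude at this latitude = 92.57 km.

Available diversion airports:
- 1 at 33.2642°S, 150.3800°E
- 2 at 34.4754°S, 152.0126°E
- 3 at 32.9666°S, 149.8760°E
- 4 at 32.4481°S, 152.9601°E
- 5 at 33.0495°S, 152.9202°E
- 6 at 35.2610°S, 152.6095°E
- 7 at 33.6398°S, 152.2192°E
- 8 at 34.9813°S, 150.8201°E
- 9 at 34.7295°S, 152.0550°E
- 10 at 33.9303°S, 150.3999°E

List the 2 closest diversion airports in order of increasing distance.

Distances from 33.4167°S, 151.7670°E:
1: √((0.1525·111.32)² + (-1.3870·92.57)²) = √(288.194762 + 16485.170741) = 129.5120 km
2: √((-1.0587·111.32)² + (0.2456·92.57)²) = √(13889.679399 + 516.888955) = 120.0274 km
3: √((0.4501·111.32)² + (-1.8910·92.57)²) = √(2510.524253 + 30642.456987) = 182.0796 km
4: √((0.9686·111.32)² + (1.1931·92.57)²) = √(11626.134014 + 12198.157003) = 154.3512 km
5: √((0.3672·111.32)² + (1.1532·92.57)²) = √(1670.904930 + 11395.930577) = 114.3103 km
6: √((-1.8443·111.32)² + (0.8425·92.57)²) = √(42151.159701 + 6082.475196) = 219.6216 km
7: √((-0.2231·111.32)² + (0.4522·92.57)²) = √(616.801663 + 1752.272493) = 48.6731 km
8: √((-1.5646·111.32)² + (-0.9469·92.57)²) = √(30335.631990 + 7683.317155) = 194.9845 km
9: √((-1.3128·111.32)² + (0.2880·92.57)²) = √(21357.161484 + 710.764131) = 148.5528 km
10: √((-0.5136·111.32)² + (-1.3671·92.57)²) = √(3268.860787 + 16015.521842) = 138.8682 km
Sorted: 7 (48.6731 km) < 5 (114.3103 km) < 2 (120.0274 km) < 1 (129.5120 km) < …

7, 5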